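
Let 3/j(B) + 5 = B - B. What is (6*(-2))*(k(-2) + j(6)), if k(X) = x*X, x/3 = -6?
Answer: -2124/5 ≈ -424.80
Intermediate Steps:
x = -18 (x = 3*(-6) = -18)
j(B) = -⅗ (j(B) = 3/(-5 + (B - B)) = 3/(-5 + 0) = 3/(-5) = 3*(-⅕) = -⅗)
k(X) = -18*X
(6*(-2))*(k(-2) + j(6)) = (6*(-2))*(-18*(-2) - ⅗) = -12*(36 - ⅗) = -12*177/5 = -2124/5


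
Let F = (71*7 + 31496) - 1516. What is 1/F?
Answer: 1/30477 ≈ 3.2812e-5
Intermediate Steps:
F = 30477 (F = (497 + 31496) - 1516 = 31993 - 1516 = 30477)
1/F = 1/30477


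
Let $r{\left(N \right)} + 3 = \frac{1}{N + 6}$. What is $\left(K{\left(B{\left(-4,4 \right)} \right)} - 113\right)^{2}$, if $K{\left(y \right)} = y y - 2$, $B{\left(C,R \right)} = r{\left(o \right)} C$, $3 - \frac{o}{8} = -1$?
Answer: $\frac{91412721}{130321} \approx 701.44$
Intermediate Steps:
$o = 32$ ($o = 24 - -8 = 24 + 8 = 32$)
$r{\left(N \right)} = -3 + \frac{1}{6 + N}$ ($r{\left(N \right)} = -3 + \frac{1}{N + 6} = -3 + \frac{1}{6 + N}$)
$B{\left(C,R \right)} = - \frac{113 C}{38}$ ($B{\left(C,R \right)} = \frac{-17 - 96}{6 + 32} C = \frac{-17 - 96}{38} C = \frac{1}{38} \left(-113\right) C = - \frac{113 C}{38}$)
$K{\left(y \right)} = -2 + y^{2}$ ($K{\left(y \right)} = y^{2} - 2 = -2 + y^{2}$)
$\left(K{\left(B{\left(-4,4 \right)} \right)} - 113\right)^{2} = \left(\left(-2 + \left(\left(- \frac{113}{38}\right) \left(-4\right)\right)^{2}\right) - 113\right)^{2} = \left(\left(-2 + \left(\frac{226}{19}\right)^{2}\right) - 113\right)^{2} = \left(\left(-2 + \frac{51076}{361}\right) - 113\right)^{2} = \left(\frac{50354}{361} - 113\right)^{2} = \left(\frac{9561}{361}\right)^{2} = \frac{91412721}{130321}$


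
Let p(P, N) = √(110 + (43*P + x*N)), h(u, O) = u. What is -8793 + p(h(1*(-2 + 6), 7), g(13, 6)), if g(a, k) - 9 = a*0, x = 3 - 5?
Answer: -8793 + 2*√66 ≈ -8776.8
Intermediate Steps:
x = -2
g(a, k) = 9 (g(a, k) = 9 + a*0 = 9 + 0 = 9)
p(P, N) = √(110 - 2*N + 43*P) (p(P, N) = √(110 + (43*P - 2*N)) = √(110 + (-2*N + 43*P)) = √(110 - 2*N + 43*P))
-8793 + p(h(1*(-2 + 6), 7), g(13, 6)) = -8793 + √(110 - 2*9 + 43*(1*(-2 + 6))) = -8793 + √(110 - 18 + 43*(1*4)) = -8793 + √(110 - 18 + 43*4) = -8793 + √(110 - 18 + 172) = -8793 + √264 = -8793 + 2*√66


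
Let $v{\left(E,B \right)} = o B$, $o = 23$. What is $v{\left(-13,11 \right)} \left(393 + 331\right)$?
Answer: $183172$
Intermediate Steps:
$v{\left(E,B \right)} = 23 B$
$v{\left(-13,11 \right)} \left(393 + 331\right) = 23 \cdot 11 \left(393 + 331\right) = 253 \cdot 724 = 183172$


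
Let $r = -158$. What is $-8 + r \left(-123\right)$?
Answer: $19426$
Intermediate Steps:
$-8 + r \left(-123\right) = -8 - -19434 = -8 + 19434 = 19426$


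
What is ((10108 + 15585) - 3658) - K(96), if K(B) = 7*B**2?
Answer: -42477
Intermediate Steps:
((10108 + 15585) - 3658) - K(96) = ((10108 + 15585) - 3658) - 7*96**2 = (25693 - 3658) - 7*9216 = 22035 - 1*64512 = 22035 - 64512 = -42477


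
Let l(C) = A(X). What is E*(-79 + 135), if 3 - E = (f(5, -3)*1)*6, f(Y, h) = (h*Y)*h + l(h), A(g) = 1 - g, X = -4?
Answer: -16632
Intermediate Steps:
l(C) = 5 (l(C) = 1 - 1*(-4) = 1 + 4 = 5)
f(Y, h) = 5 + Y*h**2 (f(Y, h) = (h*Y)*h + 5 = (Y*h)*h + 5 = Y*h**2 + 5 = 5 + Y*h**2)
E = -297 (E = 3 - (5 + 5*(-3)**2)*1*6 = 3 - (5 + 5*9)*1*6 = 3 - (5 + 45)*1*6 = 3 - 50*1*6 = 3 - 50*6 = 3 - 1*300 = 3 - 300 = -297)
E*(-79 + 135) = -297*(-79 + 135) = -297*56 = -16632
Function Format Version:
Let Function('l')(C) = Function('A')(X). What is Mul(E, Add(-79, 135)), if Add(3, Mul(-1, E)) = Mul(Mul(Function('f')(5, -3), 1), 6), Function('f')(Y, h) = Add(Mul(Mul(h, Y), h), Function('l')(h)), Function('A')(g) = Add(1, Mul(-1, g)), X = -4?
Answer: -16632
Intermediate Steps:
Function('l')(C) = 5 (Function('l')(C) = Add(1, Mul(-1, -4)) = Add(1, 4) = 5)
Function('f')(Y, h) = Add(5, Mul(Y, Pow(h, 2))) (Function('f')(Y, h) = Add(Mul(Mul(h, Y), h), 5) = Add(Mul(Mul(Y, h), h), 5) = Add(Mul(Y, Pow(h, 2)), 5) = Add(5, Mul(Y, Pow(h, 2))))
E = -297 (E = Add(3, Mul(-1, Mul(Mul(Add(5, Mul(5, Pow(-3, 2))), 1), 6))) = Add(3, Mul(-1, Mul(Mul(Add(5, Mul(5, 9)), 1), 6))) = Add(3, Mul(-1, Mul(Mul(Add(5, 45), 1), 6))) = Add(3, Mul(-1, Mul(Mul(50, 1), 6))) = Add(3, Mul(-1, Mul(50, 6))) = Add(3, Mul(-1, 300)) = Add(3, -300) = -297)
Mul(E, Add(-79, 135)) = Mul(-297, Add(-79, 135)) = Mul(-297, 56) = -16632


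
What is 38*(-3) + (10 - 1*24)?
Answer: -128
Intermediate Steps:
38*(-3) + (10 - 1*24) = -114 + (10 - 24) = -114 - 14 = -128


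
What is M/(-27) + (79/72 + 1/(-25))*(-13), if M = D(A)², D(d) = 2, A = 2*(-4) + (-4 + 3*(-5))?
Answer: -75017/5400 ≈ -13.892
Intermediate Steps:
A = -27 (A = -8 + (-4 - 15) = -8 - 19 = -27)
M = 4 (M = 2² = 4)
M/(-27) + (79/72 + 1/(-25))*(-13) = 4/(-27) + (79/72 + 1/(-25))*(-13) = 4*(-1/27) + (79*(1/72) + 1*(-1/25))*(-13) = -4/27 + (79/72 - 1/25)*(-13) = -4/27 + (1903/1800)*(-13) = -4/27 - 24739/1800 = -75017/5400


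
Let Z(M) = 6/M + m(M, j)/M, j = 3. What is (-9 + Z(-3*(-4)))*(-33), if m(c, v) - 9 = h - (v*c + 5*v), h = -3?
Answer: 1617/4 ≈ 404.25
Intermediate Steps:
m(c, v) = 6 - 5*v - c*v (m(c, v) = 9 + (-3 - (v*c + 5*v)) = 9 + (-3 - (c*v + 5*v)) = 9 + (-3 - (5*v + c*v)) = 9 + (-3 + (-5*v - c*v)) = 9 + (-3 - 5*v - c*v) = 6 - 5*v - c*v)
Z(M) = 6/M + (-9 - 3*M)/M (Z(M) = 6/M + (6 - 5*3 - 1*M*3)/M = 6/M + (6 - 15 - 3*M)/M = 6/M + (-9 - 3*M)/M)
(-9 + Z(-3*(-4)))*(-33) = (-9 + (-3 - 3/((-3*(-4)))))*(-33) = (-9 + (-3 - 3/12))*(-33) = (-9 + (-3 - 3*1/12))*(-33) = (-9 + (-3 - ¼))*(-33) = (-9 - 13/4)*(-33) = -49/4*(-33) = 1617/4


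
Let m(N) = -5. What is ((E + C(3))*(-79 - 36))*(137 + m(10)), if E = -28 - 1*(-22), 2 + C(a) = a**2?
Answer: -15180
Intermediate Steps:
C(a) = -2 + a**2
E = -6 (E = -28 + 22 = -6)
((E + C(3))*(-79 - 36))*(137 + m(10)) = ((-6 + (-2 + 3**2))*(-79 - 36))*(137 - 5) = ((-6 + (-2 + 9))*(-115))*132 = ((-6 + 7)*(-115))*132 = (1*(-115))*132 = -115*132 = -15180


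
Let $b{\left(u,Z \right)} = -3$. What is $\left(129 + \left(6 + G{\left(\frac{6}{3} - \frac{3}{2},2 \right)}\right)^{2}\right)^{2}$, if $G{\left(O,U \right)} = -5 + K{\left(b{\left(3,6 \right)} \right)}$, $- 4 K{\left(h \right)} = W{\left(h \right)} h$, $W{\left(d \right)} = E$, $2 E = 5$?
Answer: $\frac{77176225}{4096} \approx 18842.0$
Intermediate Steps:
$E = \frac{5}{2}$ ($E = \frac{1}{2} \cdot 5 = \frac{5}{2} \approx 2.5$)
$W{\left(d \right)} = \frac{5}{2}$
$K{\left(h \right)} = - \frac{5 h}{8}$ ($K{\left(h \right)} = - \frac{\frac{5}{2} h}{4} = - \frac{5 h}{8}$)
$G{\left(O,U \right)} = - \frac{25}{8}$ ($G{\left(O,U \right)} = -5 - - \frac{15}{8} = -5 + \frac{15}{8} = - \frac{25}{8}$)
$\left(129 + \left(6 + G{\left(\frac{6}{3} - \frac{3}{2},2 \right)}\right)^{2}\right)^{2} = \left(129 + \left(6 - \frac{25}{8}\right)^{2}\right)^{2} = \left(129 + \left(\frac{23}{8}\right)^{2}\right)^{2} = \left(129 + \frac{529}{64}\right)^{2} = \left(\frac{8785}{64}\right)^{2} = \frac{77176225}{4096}$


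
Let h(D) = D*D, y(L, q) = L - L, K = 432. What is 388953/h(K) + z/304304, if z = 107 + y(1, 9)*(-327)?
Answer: 822082795/394377984 ≈ 2.0845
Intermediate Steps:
y(L, q) = 0
z = 107 (z = 107 + 0*(-327) = 107 + 0 = 107)
h(D) = D²
388953/h(K) + z/304304 = 388953/(432²) + 107/304304 = 388953/186624 + 107*(1/304304) = 388953*(1/186624) + 107/304304 = 43217/20736 + 107/304304 = 822082795/394377984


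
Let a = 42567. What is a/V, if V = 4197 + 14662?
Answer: 42567/18859 ≈ 2.2571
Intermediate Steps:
V = 18859
a/V = 42567/18859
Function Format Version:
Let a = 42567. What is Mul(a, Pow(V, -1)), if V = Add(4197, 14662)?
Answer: Rational(42567, 18859) ≈ 2.2571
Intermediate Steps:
V = 18859
Mul(a, Pow(V, -1)) = Mul(42567, Pow(18859, -1)) = Mul(42567, Rational(1, 18859)) = Rational(42567, 18859)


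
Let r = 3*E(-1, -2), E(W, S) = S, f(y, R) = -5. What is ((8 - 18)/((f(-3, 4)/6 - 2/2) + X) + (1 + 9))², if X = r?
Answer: 280900/2209 ≈ 127.16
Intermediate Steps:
r = -6 (r = 3*(-2) = -6)
X = -6
((8 - 18)/((f(-3, 4)/6 - 2/2) + X) + (1 + 9))² = ((8 - 18)/((-5/6 - 2/2) - 6) + (1 + 9))² = (-10/((-5*⅙ - 2*½) - 6) + 10)² = (-10/((-⅚ - 1) - 6) + 10)² = (-10/(-11/6 - 6) + 10)² = (-10/(-47/6) + 10)² = (-10*(-6/47) + 10)² = (60/47 + 10)² = (530/47)² = 280900/2209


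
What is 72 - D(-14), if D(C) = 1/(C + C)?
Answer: 2017/28 ≈ 72.036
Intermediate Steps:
D(C) = 1/(2*C)
72 - D(-14) = 72 - 1/(2*(-14)) = 72 - (-1)/(2*14) = 72 - 1*(-1/28) = 72 + 1/28 = 2017/28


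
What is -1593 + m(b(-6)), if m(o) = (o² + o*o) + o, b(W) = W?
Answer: -1527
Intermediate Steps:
m(o) = o + 2*o² (m(o) = (o² + o²) + o = 2*o² + o = o + 2*o²)
-1593 + m(b(-6)) = -1593 - 6*(1 + 2*(-6)) = -1593 - 6*(1 - 12) = -1593 - 6*(-11) = -1593 + 66 = -1527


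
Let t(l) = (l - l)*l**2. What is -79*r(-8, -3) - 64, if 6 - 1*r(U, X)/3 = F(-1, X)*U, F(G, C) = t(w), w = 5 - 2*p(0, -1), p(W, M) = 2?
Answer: -1486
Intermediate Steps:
w = 1 (w = 5 - 2*2 = 5 - 4 = 1)
t(l) = 0 (t(l) = 0*l**2 = 0)
F(G, C) = 0
r(U, X) = 18 (r(U, X) = 18 - 0*U = 18 - 3*0 = 18 + 0 = 18)
-79*r(-8, -3) - 64 = -79*18 - 64 = -1422 - 64 = -1486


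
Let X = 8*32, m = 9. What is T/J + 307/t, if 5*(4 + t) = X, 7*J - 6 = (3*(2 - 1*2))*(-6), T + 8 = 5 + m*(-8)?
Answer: -19115/236 ≈ -80.996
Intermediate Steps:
T = -75 (T = -8 + (5 + 9*(-8)) = -8 + (5 - 72) = -8 - 67 = -75)
J = 6/7 (J = 6/7 + ((3*(2 - 1*2))*(-6))/7 = 6/7 + ((3*(2 - 2))*(-6))/7 = 6/7 + ((3*0)*(-6))/7 = 6/7 + (0*(-6))/7 = 6/7 + (⅐)*0 = 6/7 + 0 = 6/7 ≈ 0.85714)
X = 256
t = 236/5 (t = -4 + (⅕)*256 = -4 + 256/5 = 236/5 ≈ 47.200)
T/J + 307/t = -75/6/7 + 307/(236/5) = -75*7/6 + 307*(5/236) = -175/2 + 1535/236 = -19115/236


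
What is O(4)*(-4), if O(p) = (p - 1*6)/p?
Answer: 2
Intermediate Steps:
O(p) = (-6 + p)/p (O(p) = (p - 6)/p = (-6 + p)/p)
O(4)*(-4) = ((-6 + 4)/4)*(-4) = ((¼)*(-2))*(-4) = -½*(-4) = 2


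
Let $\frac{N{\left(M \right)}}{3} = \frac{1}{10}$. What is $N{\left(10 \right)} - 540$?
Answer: $- \frac{5397}{10} \approx -539.7$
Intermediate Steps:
$N{\left(M \right)} = \frac{3}{10}$
$N{\left(10 \right)} - 540 = \frac{3}{10} - 540 = - \frac{5397}{10}$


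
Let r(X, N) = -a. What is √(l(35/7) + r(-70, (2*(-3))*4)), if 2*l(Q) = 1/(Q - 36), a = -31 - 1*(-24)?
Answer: √26846/62 ≈ 2.6427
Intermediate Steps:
a = -7 (a = -31 + 24 = -7)
l(Q) = 1/(2*(-36 + Q)) (l(Q) = 1/(2*(Q - 36)) = 1/(2*(-36 + Q)))
r(X, N) = 7 (r(X, N) = -1*(-7) = 7)
√(l(35/7) + r(-70, (2*(-3))*4)) = √(1/(2*(-36 + 35/7)) + 7) = √(1/(2*(-36 + 35*(⅐))) + 7) = √(1/(2*(-36 + 5)) + 7) = √((½)/(-31) + 7) = √((½)*(-1/31) + 7) = √(-1/62 + 7) = √(433/62) = √26846/62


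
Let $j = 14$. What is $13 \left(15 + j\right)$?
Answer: $377$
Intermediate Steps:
$13 \left(15 + j\right) = 13 \left(15 + 14\right) = 13 \cdot 29 = 377$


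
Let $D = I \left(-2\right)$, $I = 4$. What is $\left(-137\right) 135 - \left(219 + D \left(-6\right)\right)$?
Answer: $-18762$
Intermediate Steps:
$D = -8$ ($D = 4 \left(-2\right) = -8$)
$\left(-137\right) 135 - \left(219 + D \left(-6\right)\right) = \left(-137\right) 135 - \left(219 + 48\right) = -18495 - 267 = -18762$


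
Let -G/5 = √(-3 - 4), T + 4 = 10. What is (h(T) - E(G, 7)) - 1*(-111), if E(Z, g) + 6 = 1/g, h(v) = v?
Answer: 860/7 ≈ 122.86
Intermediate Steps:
T = 6 (T = -4 + 10 = 6)
G = -5*I*√7 (G = -5*√(-3 - 4) = -5*I*√7 ≈ -13.229*I)
E(Z, g) = -6 + 1/g
(h(T) - E(G, 7)) - 1*(-111) = (6 - (-6 + 1/7)) - 1*(-111) = (6 - (-6 + ⅐)) + 111 = (6 - 1*(-41/7)) + 111 = (6 + 41/7) + 111 = 83/7 + 111 = 860/7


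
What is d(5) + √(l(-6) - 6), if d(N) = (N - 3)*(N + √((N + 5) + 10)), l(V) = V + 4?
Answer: 10 + 4*√5 + 2*I*√2 ≈ 18.944 + 2.8284*I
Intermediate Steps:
l(V) = 4 + V
d(N) = (-3 + N)*(N + √(15 + N)) (d(N) = (-3 + N)*(N + √((5 + N) + 10)) = (-3 + N)*(N + √(15 + N)))
d(5) + √(l(-6) - 6) = (5² - 3*5 - 3*√(15 + 5) + 5*√(15 + 5)) + √((4 - 6) - 6) = (25 - 15 - 6*√5 + 5*√20) + √(-2 - 6) = (25 - 15 - 6*√5 + 5*(2*√5)) + √(-8) = (25 - 15 - 6*√5 + 10*√5) + 2*I*√2 = (10 + 4*√5) + 2*I*√2 = 10 + 4*√5 + 2*I*√2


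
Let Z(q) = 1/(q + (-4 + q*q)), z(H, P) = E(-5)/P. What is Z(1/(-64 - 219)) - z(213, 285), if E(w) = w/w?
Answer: -23146003/91381830 ≈ -0.25329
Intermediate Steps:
E(w) = 1
z(H, P) = 1/P
Z(q) = 1/(-4 + q + q²) (Z(q) = 1/(q + (-4 + q²)) = 1/(-4 + q + q²))
Z(1/(-64 - 219)) - z(213, 285) = 1/(-4 + 1/(-64 - 219) + (1/(-64 - 219))²) - 1/285 = 1/(-4 + 1/(-283) + (1/(-283))²) - 1*1/285 = 1/(-4 - 1/283 + (-1/283)²) - 1/285 = 1/(-4 - 1/283 + 1/80089) - 1/285 = 1/(-320638/80089) - 1/285 = -80089/320638 - 1/285 = -23146003/91381830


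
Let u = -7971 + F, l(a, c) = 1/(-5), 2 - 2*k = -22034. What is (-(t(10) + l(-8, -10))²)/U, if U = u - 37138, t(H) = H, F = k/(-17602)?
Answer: 21131201/9925245450 ≈ 0.0021290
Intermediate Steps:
k = 11018 (k = 1 - ½*(-22034) = 1 + 11017 = 11018)
l(a, c) = -⅕
F = -5509/8801 (F = 11018/(-17602) = 11018*(-1/17602) = -5509/8801 ≈ -0.62595)
u = -70158280/8801 (u = -7971 - 5509/8801 = -70158280/8801 ≈ -7971.6)
U = -397009818/8801 (U = -70158280/8801 - 37138 = -397009818/8801 ≈ -45110.)
(-(t(10) + l(-8, -10))²)/U = (-(10 - ⅕)²)/(-397009818/8801) = -(49/5)²*(-8801/397009818) = -1*2401/25*(-8801/397009818) = -2401/25*(-8801/397009818) = 21131201/9925245450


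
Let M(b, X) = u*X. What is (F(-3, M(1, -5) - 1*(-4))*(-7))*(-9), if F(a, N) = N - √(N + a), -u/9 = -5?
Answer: -13923 - 252*I*√14 ≈ -13923.0 - 942.9*I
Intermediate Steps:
u = 45 (u = -9*(-5) = 45)
M(b, X) = 45*X
(F(-3, M(1, -5) - 1*(-4))*(-7))*(-9) = (((45*(-5) - 1*(-4)) - √((45*(-5) - 1*(-4)) - 3))*(-7))*(-9) = (((-225 + 4) - √((-225 + 4) - 3))*(-7))*(-9) = ((-221 - √(-221 - 3))*(-7))*(-9) = ((-221 - √(-224))*(-7))*(-9) = ((-221 - 4*I*√14)*(-7))*(-9) = (1547 + 28*I*√14)*(-9) = -13923 - 252*I*√14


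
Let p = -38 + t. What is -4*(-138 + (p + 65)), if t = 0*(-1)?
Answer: 444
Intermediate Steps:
t = 0
p = -38 (p = -38 + 0 = -38)
-4*(-138 + (p + 65)) = -4*(-138 + (-38 + 65)) = -4*(-138 + 27) = -4*(-111) = 444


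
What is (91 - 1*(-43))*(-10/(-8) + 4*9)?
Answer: 9983/2 ≈ 4991.5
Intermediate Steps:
(91 - 1*(-43))*(-10/(-8) + 4*9) = (91 + 43)*(-10*(-⅛) + 36) = 134*(5/4 + 36) = 134*(149/4) = 9983/2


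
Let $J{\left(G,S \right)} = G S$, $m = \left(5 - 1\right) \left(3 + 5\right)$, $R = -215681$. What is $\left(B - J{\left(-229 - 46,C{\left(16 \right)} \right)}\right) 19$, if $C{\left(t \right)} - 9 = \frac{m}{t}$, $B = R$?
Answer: $-4040464$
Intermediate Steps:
$m = 32$ ($m = 4 \cdot 8 = 32$)
$B = -215681$
$C{\left(t \right)} = 9 + \frac{32}{t}$
$\left(B - J{\left(-229 - 46,C{\left(16 \right)} \right)}\right) 19 = \left(-215681 - \left(-229 - 46\right) \left(9 + \frac{32}{16}\right)\right) 19 = \left(-215681 - - 275 \left(9 + 32 \cdot \frac{1}{16}\right)\right) 19 = \left(-215681 - - 275 \left(9 + 2\right)\right) 19 = \left(-215681 - \left(-275\right) 11\right) 19 = \left(-215681 - -3025\right) 19 = \left(-215681 + 3025\right) 19 = \left(-212656\right) 19 = -4040464$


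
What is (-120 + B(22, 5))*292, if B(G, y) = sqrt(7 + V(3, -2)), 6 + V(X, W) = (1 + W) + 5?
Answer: -35040 + 292*sqrt(5) ≈ -34387.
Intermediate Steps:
V(X, W) = W (V(X, W) = -6 + ((1 + W) + 5) = -6 + (6 + W) = W)
B(G, y) = sqrt(5) (B(G, y) = sqrt(7 - 2) = sqrt(5))
(-120 + B(22, 5))*292 = (-120 + sqrt(5))*292 = -35040 + 292*sqrt(5)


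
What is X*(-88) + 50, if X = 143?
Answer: -12534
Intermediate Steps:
X*(-88) + 50 = 143*(-88) + 50 = -12584 + 50 = -12534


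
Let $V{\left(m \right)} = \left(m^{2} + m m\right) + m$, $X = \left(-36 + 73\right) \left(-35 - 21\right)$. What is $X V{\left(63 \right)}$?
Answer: $-16578072$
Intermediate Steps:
$X = -2072$ ($X = 37 \left(-56\right) = -2072$)
$V{\left(m \right)} = m + 2 m^{2}$ ($V{\left(m \right)} = \left(m^{2} + m^{2}\right) + m = 2 m^{2} + m = m + 2 m^{2}$)
$X V{\left(63 \right)} = - 2072 \cdot 63 \left(1 + 2 \cdot 63\right) = - 2072 \cdot 63 \left(1 + 126\right) = - 2072 \cdot 63 \cdot 127 = \left(-2072\right) 8001 = -16578072$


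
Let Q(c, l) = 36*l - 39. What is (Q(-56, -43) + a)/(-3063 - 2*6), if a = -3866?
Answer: 133/75 ≈ 1.7733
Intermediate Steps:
Q(c, l) = -39 + 36*l
(Q(-56, -43) + a)/(-3063 - 2*6) = ((-39 + 36*(-43)) - 3866)/(-3063 - 2*6) = ((-39 - 1548) - 3866)/(-3063 - 12) = (-1587 - 3866)/(-3075) = -5453*(-1/3075) = 133/75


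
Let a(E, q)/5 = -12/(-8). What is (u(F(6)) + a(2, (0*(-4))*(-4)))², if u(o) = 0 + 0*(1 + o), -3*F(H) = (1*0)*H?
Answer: 225/4 ≈ 56.250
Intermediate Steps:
F(H) = 0 (F(H) = -1*0*H/3 = -0*H = -⅓*0 = 0)
u(o) = 0 (u(o) = 0 + 0 = 0)
a(E, q) = 15/2 (a(E, q) = 5*(-12/(-8)) = 5*(-12*(-⅛)) = 5*(3/2) = 15/2)
(u(F(6)) + a(2, (0*(-4))*(-4)))² = (0 + 15/2)² = (15/2)² = 225/4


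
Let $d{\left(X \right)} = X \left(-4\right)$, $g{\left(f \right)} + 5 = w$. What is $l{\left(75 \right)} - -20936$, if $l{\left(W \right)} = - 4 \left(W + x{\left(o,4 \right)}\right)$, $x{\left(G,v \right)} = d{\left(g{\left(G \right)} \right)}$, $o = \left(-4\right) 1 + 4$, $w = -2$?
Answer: $20524$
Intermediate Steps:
$g{\left(f \right)} = -7$ ($g{\left(f \right)} = -5 - 2 = -7$)
$d{\left(X \right)} = - 4 X$
$o = 0$ ($o = -4 + 4 = 0$)
$x{\left(G,v \right)} = 28$ ($x{\left(G,v \right)} = \left(-4\right) \left(-7\right) = 28$)
$l{\left(W \right)} = -112 - 4 W$ ($l{\left(W \right)} = - 4 \left(W + 28\right) = - 4 \left(28 + W\right) = -112 - 4 W$)
$l{\left(75 \right)} - -20936 = \left(-112 - 300\right) - -20936 = \left(-112 - 300\right) + 20936 = -412 + 20936 = 20524$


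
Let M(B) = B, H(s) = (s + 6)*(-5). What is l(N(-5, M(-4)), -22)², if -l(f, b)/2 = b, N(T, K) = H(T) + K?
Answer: 1936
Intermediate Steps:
H(s) = -30 - 5*s (H(s) = (6 + s)*(-5) = -30 - 5*s)
N(T, K) = -30 + K - 5*T (N(T, K) = (-30 - 5*T) + K = -30 + K - 5*T)
l(f, b) = -2*b
l(N(-5, M(-4)), -22)² = (-2*(-22))² = 44² = 1936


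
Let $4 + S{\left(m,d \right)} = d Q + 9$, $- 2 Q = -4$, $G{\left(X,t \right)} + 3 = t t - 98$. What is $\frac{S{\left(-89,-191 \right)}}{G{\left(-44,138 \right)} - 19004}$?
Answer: $\frac{377}{61} \approx 6.1803$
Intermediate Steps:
$G{\left(X,t \right)} = -101 + t^{2}$ ($G{\left(X,t \right)} = -3 + \left(t t - 98\right) = -3 + \left(t^{2} - 98\right) = -3 + \left(-98 + t^{2}\right) = -101 + t^{2}$)
$Q = 2$ ($Q = \left(- \frac{1}{2}\right) \left(-4\right) = 2$)
$S{\left(m,d \right)} = 5 + 2 d$ ($S{\left(m,d \right)} = -4 + \left(d 2 + 9\right) = -4 + \left(2 d + 9\right) = -4 + \left(9 + 2 d\right) = 5 + 2 d$)
$\frac{S{\left(-89,-191 \right)}}{G{\left(-44,138 \right)} - 19004} = \frac{5 + 2 \left(-191\right)}{\left(-101 + 138^{2}\right) - 19004} = \frac{5 - 382}{\left(-101 + 19044\right) - 19004} = - \frac{377}{18943 - 19004} = - \frac{377}{-61} = \left(-377\right) \left(- \frac{1}{61}\right) = \frac{377}{61}$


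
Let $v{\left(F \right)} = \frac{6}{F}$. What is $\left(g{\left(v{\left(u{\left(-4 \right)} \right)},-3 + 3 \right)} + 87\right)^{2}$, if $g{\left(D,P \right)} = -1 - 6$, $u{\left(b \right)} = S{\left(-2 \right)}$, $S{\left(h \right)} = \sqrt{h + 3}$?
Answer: $6400$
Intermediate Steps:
$S{\left(h \right)} = \sqrt{3 + h}$
$u{\left(b \right)} = 1$ ($u{\left(b \right)} = \sqrt{3 - 2} = \sqrt{1} = 1$)
$g{\left(D,P \right)} = -7$ ($g{\left(D,P \right)} = -1 - 6 = -7$)
$\left(g{\left(v{\left(u{\left(-4 \right)} \right)},-3 + 3 \right)} + 87\right)^{2} = \left(-7 + 87\right)^{2} = 80^{2} = 6400$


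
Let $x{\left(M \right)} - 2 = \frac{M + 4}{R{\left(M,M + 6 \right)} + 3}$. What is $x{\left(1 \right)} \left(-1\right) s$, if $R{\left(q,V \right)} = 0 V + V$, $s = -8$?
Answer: $20$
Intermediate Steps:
$R{\left(q,V \right)} = V$ ($R{\left(q,V \right)} = 0 + V = V$)
$x{\left(M \right)} = 2 + \frac{4 + M}{9 + M}$ ($x{\left(M \right)} = 2 + \frac{M + 4}{\left(M + 6\right) + 3} = 2 + \frac{4 + M}{\left(6 + M\right) + 3} = 2 + \frac{4 + M}{9 + M}$)
$x{\left(1 \right)} \left(-1\right) s = \frac{22 + 3 \cdot 1}{9 + 1} \left(-1\right) \left(-8\right) = \frac{22 + 3}{10} \left(-1\right) \left(-8\right) = \frac{1}{10} \cdot 25 \left(-1\right) \left(-8\right) = \frac{5}{2} \left(-1\right) \left(-8\right) = \left(- \frac{5}{2}\right) \left(-8\right) = 20$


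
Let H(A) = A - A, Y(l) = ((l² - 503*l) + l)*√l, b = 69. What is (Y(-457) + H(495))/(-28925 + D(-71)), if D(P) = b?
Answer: -438263*I*√457/28856 ≈ -324.68*I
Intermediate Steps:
Y(l) = √l*(l² - 502*l) (Y(l) = (l² - 502*l)*√l = √l*(l² - 502*l))
D(P) = 69
H(A) = 0
(Y(-457) + H(495))/(-28925 + D(-71)) = ((-457)^(3/2)*(-502 - 457) + 0)/(-28925 + 69) = (-457*I*√457*(-959) + 0)/(-28856) = (438263*I*√457 + 0)*(-1/28856) = (438263*I*√457)*(-1/28856) = -438263*I*√457/28856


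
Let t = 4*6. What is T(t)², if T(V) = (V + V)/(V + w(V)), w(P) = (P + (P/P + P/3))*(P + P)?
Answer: 4/4489 ≈ 0.00089107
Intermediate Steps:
w(P) = 2*P*(1 + 4*P/3) (w(P) = (P + (1 + P*(⅓)))*(2*P) = (P + (1 + P/3))*(2*P) = (1 + 4*P/3)*(2*P) = 2*P*(1 + 4*P/3))
t = 24
T(V) = 2*V/(V + 2*V*(3 + 4*V)/3) (T(V) = (V + V)/(V + 2*V*(3 + 4*V)/3) = (2*V)/(V + 2*V*(3 + 4*V)/3) = 2*V/(V + 2*V*(3 + 4*V)/3))
T(t)² = (6/(9 + 8*24))² = (6/(9 + 192))² = (6/201)² = (6*(1/201))² = (2/67)² = 4/4489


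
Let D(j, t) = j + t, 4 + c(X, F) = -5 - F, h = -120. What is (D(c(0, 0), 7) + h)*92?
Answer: -11224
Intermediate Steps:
c(X, F) = -9 - F (c(X, F) = -4 + (-5 - F) = -9 - F)
(D(c(0, 0), 7) + h)*92 = (((-9 - 1*0) + 7) - 120)*92 = (((-9 + 0) + 7) - 120)*92 = ((-9 + 7) - 120)*92 = (-2 - 120)*92 = -122*92 = -11224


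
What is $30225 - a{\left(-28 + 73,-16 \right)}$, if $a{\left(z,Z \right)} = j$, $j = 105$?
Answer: $30120$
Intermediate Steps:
$a{\left(z,Z \right)} = 105$
$30225 - a{\left(-28 + 73,-16 \right)} = 30225 - 105 = 30120$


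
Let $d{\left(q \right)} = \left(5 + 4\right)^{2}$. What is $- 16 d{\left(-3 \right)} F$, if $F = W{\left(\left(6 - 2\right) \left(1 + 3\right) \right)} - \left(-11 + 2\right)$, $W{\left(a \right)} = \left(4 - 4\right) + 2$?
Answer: $-14256$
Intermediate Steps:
$d{\left(q \right)} = 81$ ($d{\left(q \right)} = 9^{2} = 81$)
$W{\left(a \right)} = 2$ ($W{\left(a \right)} = 0 + 2 = 2$)
$F = 11$ ($F = 2 - \left(-11 + 2\right) = 2 - -9 = 2 + 9 = 11$)
$- 16 d{\left(-3 \right)} F = \left(-16\right) 81 \cdot 11 = \left(-1296\right) 11 = -14256$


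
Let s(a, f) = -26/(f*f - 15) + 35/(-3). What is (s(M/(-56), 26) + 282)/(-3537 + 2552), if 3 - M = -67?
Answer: -535993/1953255 ≈ -0.27441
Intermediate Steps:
M = 70 (M = 3 - 1*(-67) = 3 + 67 = 70)
s(a, f) = -35/3 - 26/(-15 + f**2) (s(a, f) = -26/(f**2 - 15) + 35*(-1/3) = -26/(-15 + f**2) - 35/3 = -35/3 - 26/(-15 + f**2))
(s(M/(-56), 26) + 282)/(-3537 + 2552) = ((447 - 35*26**2)/(3*(-15 + 26**2)) + 282)/(-3537 + 2552) = ((447 - 35*676)/(3*(-15 + 676)) + 282)/(-985) = ((1/3)*(447 - 23660)/661 + 282)*(-1/985) = ((1/3)*(1/661)*(-23213) + 282)*(-1/985) = (-23213/1983 + 282)*(-1/985) = (535993/1983)*(-1/985) = -535993/1953255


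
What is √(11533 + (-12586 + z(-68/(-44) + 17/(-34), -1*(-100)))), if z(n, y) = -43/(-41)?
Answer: I*√1768330/41 ≈ 32.434*I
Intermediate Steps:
z(n, y) = 43/41 (z(n, y) = -43*(-1/41) = 43/41)
√(11533 + (-12586 + z(-68/(-44) + 17/(-34), -1*(-100)))) = √(11533 + (-12586 + 43/41)) = √(11533 - 515983/41) = √(-43130/41) = I*√1768330/41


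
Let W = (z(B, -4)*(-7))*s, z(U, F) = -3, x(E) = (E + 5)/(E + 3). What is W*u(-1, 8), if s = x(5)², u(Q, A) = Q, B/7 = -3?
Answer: -525/16 ≈ -32.813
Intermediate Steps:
B = -21 (B = 7*(-3) = -21)
x(E) = (5 + E)/(3 + E)
s = 25/16 (s = ((5 + 5)/(3 + 5))² = (10/8)² = ((⅛)*10)² = (5/4)² = 25/16 ≈ 1.5625)
W = 525/16 (W = -3*(-7)*(25/16) = 21*(25/16) = 525/16 ≈ 32.813)
W*u(-1, 8) = (525/16)*(-1) = -525/16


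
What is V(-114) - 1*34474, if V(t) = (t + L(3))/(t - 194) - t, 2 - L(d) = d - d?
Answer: -377956/11 ≈ -34360.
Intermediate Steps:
L(d) = 2 (L(d) = 2 - (d - d) = 2 - 1*0 = 2 + 0 = 2)
V(t) = -t + (2 + t)/(-194 + t) (V(t) = (t + 2)/(t - 194) - t = (2 + t)/(-194 + t) - t = -t + (2 + t)/(-194 + t))
V(-114) - 1*34474 = (2 - 1*(-114)² + 195*(-114))/(-194 - 114) - 1*34474 = (2 - 1*12996 - 22230)/(-308) - 34474 = -(2 - 12996 - 22230)/308 - 34474 = -1/308*(-35224) - 34474 = 1258/11 - 34474 = -377956/11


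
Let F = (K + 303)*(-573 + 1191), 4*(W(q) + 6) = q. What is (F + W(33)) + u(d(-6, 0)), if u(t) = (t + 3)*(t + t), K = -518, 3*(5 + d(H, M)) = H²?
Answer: -530911/4 ≈ -1.3273e+5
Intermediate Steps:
d(H, M) = -5 + H²/3
W(q) = -6 + q/4
u(t) = 2*t*(3 + t) (u(t) = (3 + t)*(2*t) = 2*t*(3 + t))
F = -132870 (F = (-518 + 303)*(-573 + 1191) = -215*618 = -132870)
(F + W(33)) + u(d(-6, 0)) = (-132870 + (-6 + (¼)*33)) + 2*(-5 + (⅓)*(-6)²)*(3 + (-5 + (⅓)*(-6)²)) = (-132870 + (-6 + 33/4)) + 2*(-5 + (⅓)*36)*(3 + (-5 + (⅓)*36)) = (-132870 + 9/4) + 2*(-5 + 12)*(3 + (-5 + 12)) = -531471/4 + 2*7*(3 + 7) = -531471/4 + 2*7*10 = -531471/4 + 140 = -530911/4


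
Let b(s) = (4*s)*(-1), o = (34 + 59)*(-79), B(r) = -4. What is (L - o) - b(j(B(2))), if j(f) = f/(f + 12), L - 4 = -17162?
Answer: -9813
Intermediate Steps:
L = -17158 (L = 4 - 17162 = -17158)
o = -7347 (o = 93*(-79) = -7347)
j(f) = f/(12 + f)
b(s) = -4*s
(L - o) - b(j(B(2))) = (-17158 - 1*(-7347)) - (-4)*(-4/(12 - 4)) = (-17158 + 7347) - (-4)*(-4/8) = -9811 - (-4)*(-4*⅛) = -9811 - (-4)*(-1)/2 = -9811 - 1*2 = -9811 - 2 = -9813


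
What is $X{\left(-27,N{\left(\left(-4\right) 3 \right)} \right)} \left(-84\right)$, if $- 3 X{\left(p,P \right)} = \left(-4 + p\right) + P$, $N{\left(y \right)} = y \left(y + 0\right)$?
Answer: $3164$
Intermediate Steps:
$N{\left(y \right)} = y^{2}$ ($N{\left(y \right)} = y y = y^{2}$)
$X{\left(p,P \right)} = \frac{4}{3} - \frac{P}{3} - \frac{p}{3}$ ($X{\left(p,P \right)} = - \frac{\left(-4 + p\right) + P}{3} = - \frac{-4 + P + p}{3} = \frac{4}{3} - \frac{P}{3} - \frac{p}{3}$)
$X{\left(-27,N{\left(\left(-4\right) 3 \right)} \right)} \left(-84\right) = \left(\frac{4}{3} - \frac{\left(\left(-4\right) 3\right)^{2}}{3} - -9\right) \left(-84\right) = \left(\frac{4}{3} - \frac{\left(-12\right)^{2}}{3} + 9\right) \left(-84\right) = \left(\frac{4}{3} - 48 + 9\right) \left(-84\right) = \left(- \frac{113}{3}\right) \left(-84\right) = 3164$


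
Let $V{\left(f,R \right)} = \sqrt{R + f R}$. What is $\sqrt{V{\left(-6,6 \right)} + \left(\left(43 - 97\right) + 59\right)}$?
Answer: $\sqrt{5 + i \sqrt{30}} \approx 2.4916 + 1.0991 i$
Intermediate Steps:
$V{\left(f,R \right)} = \sqrt{R + R f}$
$\sqrt{V{\left(-6,6 \right)} + \left(\left(43 - 97\right) + 59\right)} = \sqrt{\sqrt{6 \left(1 - 6\right)} + \left(\left(43 - 97\right) + 59\right)} = \sqrt{\sqrt{6 \left(-5\right)} + \left(-54 + 59\right)} = \sqrt{\sqrt{-30} + 5} = \sqrt{i \sqrt{30} + 5} = \sqrt{5 + i \sqrt{30}}$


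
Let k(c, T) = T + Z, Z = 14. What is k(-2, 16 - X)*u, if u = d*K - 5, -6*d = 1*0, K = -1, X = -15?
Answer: -225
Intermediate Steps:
d = 0 (d = -0/6 = -⅙*0 = 0)
u = -5 (u = 0*(-1) - 5 = 0 - 5 = -5)
k(c, T) = 14 + T (k(c, T) = T + 14 = 14 + T)
k(-2, 16 - X)*u = (14 + (16 - 1*(-15)))*(-5) = (14 + (16 + 15))*(-5) = (14 + 31)*(-5) = 45*(-5) = -225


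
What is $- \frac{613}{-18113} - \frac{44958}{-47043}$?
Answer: $\frac{281053871}{284029953} \approx 0.98952$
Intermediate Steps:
$- \frac{613}{-18113} - \frac{44958}{-47043} = \left(-613\right) \left(- \frac{1}{18113}\right) - - \frac{14986}{15681} = \frac{613}{18113} + \frac{14986}{15681} = \frac{281053871}{284029953}$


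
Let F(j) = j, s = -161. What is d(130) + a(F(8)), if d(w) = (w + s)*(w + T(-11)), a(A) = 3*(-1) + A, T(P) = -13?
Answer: -3622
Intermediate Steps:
a(A) = -3 + A
d(w) = (-161 + w)*(-13 + w) (d(w) = (w - 161)*(w - 13) = (-161 + w)*(-13 + w))
d(130) + a(F(8)) = (2093 + 130² - 174*130) + (-3 + 8) = (2093 + 16900 - 22620) + 5 = -3627 + 5 = -3622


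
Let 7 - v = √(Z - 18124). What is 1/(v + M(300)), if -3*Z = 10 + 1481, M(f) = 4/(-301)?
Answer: 211001/563834610 + 90601*I*√2069/563834610 ≈ 0.00037422 + 0.0073091*I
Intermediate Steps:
M(f) = -4/301 (M(f) = 4*(-1/301) = -4/301)
Z = -497 (Z = -(10 + 1481)/3 = -⅓*1491 = -497)
v = 7 - 3*I*√2069 (v = 7 - √(-497 - 18124) = 7 - √(-18621) = 7 - 3*I*√2069 ≈ 7.0 - 136.46*I)
1/(v + M(300)) = 1/((7 - 3*I*√2069) - 4/301) = 1/(2103/301 - 3*I*√2069)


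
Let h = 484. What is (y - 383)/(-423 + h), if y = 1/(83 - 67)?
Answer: -6127/976 ≈ -6.2777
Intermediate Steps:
y = 1/16 ≈ 0.062500
(y - 383)/(-423 + h) = (1/16 - 383)/(-423 + 484) = -6127/16/61 = -6127/16*1/61 = -6127/976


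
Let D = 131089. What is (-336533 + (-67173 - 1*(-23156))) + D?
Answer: -249461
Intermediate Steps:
(-336533 + (-67173 - 1*(-23156))) + D = (-336533 + (-67173 - 1*(-23156))) + 131089 = (-336533 + (-67173 + 23156)) + 131089 = (-336533 - 44017) + 131089 = -380550 + 131089 = -249461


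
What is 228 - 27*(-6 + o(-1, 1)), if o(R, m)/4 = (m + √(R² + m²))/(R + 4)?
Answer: 354 - 36*√2 ≈ 303.09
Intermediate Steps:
o(R, m) = 4*(m + √(R² + m²))/(4 + R) (o(R, m) = 4*((m + √(R² + m²))/(R + 4)) = 4*((m + √(R² + m²))/(4 + R)) = 4*(m + √(R² + m²))/(4 + R))
228 - 27*(-6 + o(-1, 1)) = 228 - 27*(-6 + 4*(1 + √((-1)² + 1²))/(4 - 1)) = 228 - 27*(-6 + 4*(1 + √(1 + 1))/3) = 228 - 27*(-6 + 4*(⅓)*(1 + √2)) = 228 - 27*(-6 + (4/3 + 4*√2/3)) = 228 - 27*(-14/3 + 4*√2/3) = 228 - (-126 + 36*√2) = 228 + (126 - 36*√2) = 354 - 36*√2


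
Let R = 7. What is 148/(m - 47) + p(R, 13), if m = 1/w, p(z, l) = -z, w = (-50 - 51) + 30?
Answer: -16937/1669 ≈ -10.148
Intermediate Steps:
w = -71 (w = -101 + 30 = -71)
m = -1/71 (m = 1/(-71) = -1/71 ≈ -0.014085)
148/(m - 47) + p(R, 13) = 148/(-1/71 - 47) - 1*7 = 148/(-3338/71) - 7 = 148*(-71/3338) - 7 = -5254/1669 - 7 = -16937/1669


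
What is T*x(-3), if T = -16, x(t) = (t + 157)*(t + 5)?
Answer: -4928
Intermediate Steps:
x(t) = (5 + t)*(157 + t) (x(t) = (157 + t)*(5 + t) = (5 + t)*(157 + t))
T*x(-3) = -16*(785 + (-3)² + 162*(-3)) = -16*(785 + 9 - 486) = -16*308 = -4928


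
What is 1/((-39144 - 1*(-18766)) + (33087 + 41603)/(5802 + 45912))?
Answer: -25857/526876601 ≈ -4.9076e-5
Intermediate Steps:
1/((-39144 - 1*(-18766)) + (33087 + 41603)/(5802 + 45912)) = 1/((-39144 + 18766) + 74690/51714) = 1/(-20378 + 74690*(1/51714)) = 1/(-20378 + 37345/25857) = 1/(-526876601/25857) = -25857/526876601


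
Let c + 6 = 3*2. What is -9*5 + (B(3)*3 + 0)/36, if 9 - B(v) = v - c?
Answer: -89/2 ≈ -44.500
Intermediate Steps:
c = 0 (c = -6 + 3*2 = -6 + 6 = 0)
B(v) = 9 - v (B(v) = 9 - (v - 1*0) = 9 - (v + 0) = 9 - v)
-9*5 + (B(3)*3 + 0)/36 = -9*5 + ((9 - 1*3)*3 + 0)/36 = -45 + ((9 - 3)*3 + 0)*(1/36) = -45 + (6*3 + 0)*(1/36) = -45 + (18 + 0)*(1/36) = -45 + 18*(1/36) = -45 + ½ = -89/2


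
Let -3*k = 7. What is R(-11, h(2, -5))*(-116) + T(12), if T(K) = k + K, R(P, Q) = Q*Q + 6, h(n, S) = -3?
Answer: -5191/3 ≈ -1730.3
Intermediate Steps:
k = -7/3 (k = -⅓*7 = -7/3 ≈ -2.3333)
R(P, Q) = 6 + Q² (R(P, Q) = Q² + 6 = 6 + Q²)
T(K) = -7/3 + K
R(-11, h(2, -5))*(-116) + T(12) = (6 + (-3)²)*(-116) + (-7/3 + 12) = (6 + 9)*(-116) + 29/3 = 15*(-116) + 29/3 = -1740 + 29/3 = -5191/3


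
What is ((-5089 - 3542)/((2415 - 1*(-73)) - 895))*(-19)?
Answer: 18221/177 ≈ 102.94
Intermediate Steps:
((-5089 - 3542)/((2415 - 1*(-73)) - 895))*(-19) = -8631/((2415 + 73) - 895)*(-19) = -8631/(2488 - 895)*(-19) = -8631/1593*(-19) = -8631*1/1593*(-19) = -959/177*(-19) = 18221/177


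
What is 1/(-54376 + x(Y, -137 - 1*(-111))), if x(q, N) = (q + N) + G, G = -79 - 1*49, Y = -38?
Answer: -1/54568 ≈ -1.8326e-5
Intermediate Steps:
G = -128 (G = -79 - 49 = -128)
x(q, N) = -128 + N + q (x(q, N) = (q + N) - 128 = (N + q) - 128 = -128 + N + q)
1/(-54376 + x(Y, -137 - 1*(-111))) = 1/(-54376 + (-128 + (-137 - 1*(-111)) - 38)) = 1/(-54376 + (-128 + (-137 + 111) - 38)) = 1/(-54376 + (-128 - 26 - 38)) = 1/(-54376 - 192) = 1/(-54568) = -1/54568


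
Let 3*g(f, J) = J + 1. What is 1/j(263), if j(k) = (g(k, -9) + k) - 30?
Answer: 3/691 ≈ 0.0043415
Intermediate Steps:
g(f, J) = ⅓ + J/3 (g(f, J) = (J + 1)/3 = (1 + J)/3 = ⅓ + J/3)
j(k) = -98/3 + k (j(k) = ((⅓ + (⅓)*(-9)) + k) - 30 = ((⅓ - 3) + k) - 30 = (-8/3 + k) - 30 = -98/3 + k)
1/j(263) = 1/(-98/3 + 263) = 1/(691/3) = 3/691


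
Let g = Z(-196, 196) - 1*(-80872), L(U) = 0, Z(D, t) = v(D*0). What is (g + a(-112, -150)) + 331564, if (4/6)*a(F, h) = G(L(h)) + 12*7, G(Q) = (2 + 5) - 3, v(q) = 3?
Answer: 412571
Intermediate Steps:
Z(D, t) = 3
g = 80875 (g = 3 - 1*(-80872) = 3 + 80872 = 80875)
G(Q) = 4 (G(Q) = 7 - 3 = 4)
a(F, h) = 132 (a(F, h) = 3*(4 + 12*7)/2 = 3*(4 + 84)/2 = (3/2)*88 = 132)
(g + a(-112, -150)) + 331564 = (80875 + 132) + 331564 = 81007 + 331564 = 412571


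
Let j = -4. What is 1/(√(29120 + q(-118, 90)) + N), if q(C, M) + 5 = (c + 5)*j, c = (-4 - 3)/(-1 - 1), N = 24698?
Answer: 24698/609962123 - √29081/609962123 ≈ 4.0211e-5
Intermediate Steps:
c = 7/2 (c = -7/(-2) = -7*(-½) = 7/2 ≈ 3.5000)
q(C, M) = -39 (q(C, M) = -5 + (7/2 + 5)*(-4) = -5 + (17/2)*(-4) = -5 - 34 = -39)
1/(√(29120 + q(-118, 90)) + N) = 1/(√(29120 - 39) + 24698) = 1/(√29081 + 24698) = 1/(24698 + √29081)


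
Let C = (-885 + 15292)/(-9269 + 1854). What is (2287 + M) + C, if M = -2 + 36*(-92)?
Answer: -7629612/7415 ≈ -1028.9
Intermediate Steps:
M = -3314 (M = -2 - 3312 = -3314)
C = -14407/7415 (C = 14407/(-7415) = 14407*(-1/7415) = -14407/7415 ≈ -1.9430)
(2287 + M) + C = (2287 - 3314) - 14407/7415 = -1027 - 14407/7415 = -7629612/7415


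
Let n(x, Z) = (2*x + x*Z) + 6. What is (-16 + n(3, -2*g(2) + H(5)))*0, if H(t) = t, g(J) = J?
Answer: 0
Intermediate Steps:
n(x, Z) = 6 + 2*x + Z*x (n(x, Z) = (2*x + Z*x) + 6 = 6 + 2*x + Z*x)
(-16 + n(3, -2*g(2) + H(5)))*0 = (-16 + (6 + 2*3 + (-2*2 + 5)*3))*0 = (-16 + (6 + 6 + (-4 + 5)*3))*0 = (-16 + (6 + 6 + 1*3))*0 = (-16 + (6 + 6 + 3))*0 = (-16 + 15)*0 = -1*0 = 0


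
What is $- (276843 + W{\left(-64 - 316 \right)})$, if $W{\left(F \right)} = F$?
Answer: $-276463$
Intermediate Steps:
$- (276843 + W{\left(-64 - 316 \right)}) = - (276843 - 380) = \left(-1\right) 276463 = -276463$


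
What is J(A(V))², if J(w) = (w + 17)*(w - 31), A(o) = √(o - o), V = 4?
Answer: 277729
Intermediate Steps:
A(o) = 0 (A(o) = √0 = 0)
J(w) = (-31 + w)*(17 + w) (J(w) = (17 + w)*(-31 + w) = (-31 + w)*(17 + w))
J(A(V))² = (-527 + 0² - 14*0)² = (-527 + 0 + 0)² = (-527)² = 277729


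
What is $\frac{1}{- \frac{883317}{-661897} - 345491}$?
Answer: $- \frac{661897}{228678573110} \approx -2.8944 \cdot 10^{-6}$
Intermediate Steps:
$\frac{1}{- \frac{883317}{-661897} - 345491} = \frac{1}{\left(-883317\right) \left(- \frac{1}{661897}\right) - 345491} = \frac{1}{\frac{883317}{661897} - 345491} = \frac{1}{- \frac{228678573110}{661897}} = - \frac{661897}{228678573110}$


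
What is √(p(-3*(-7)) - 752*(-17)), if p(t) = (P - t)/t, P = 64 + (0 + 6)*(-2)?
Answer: √5638395/21 ≈ 113.07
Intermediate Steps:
P = 52 (P = 64 + 6*(-2) = 64 - 12 = 52)
p(t) = (52 - t)/t
√(p(-3*(-7)) - 752*(-17)) = √((52 - (-3)*(-7))/((-3*(-7))) - 752*(-17)) = √((52 - 1*21)/21 + 12784) = √((52 - 21)/21 + 12784) = √((1/21)*31 + 12784) = √(31/21 + 12784) = √(268495/21) = √5638395/21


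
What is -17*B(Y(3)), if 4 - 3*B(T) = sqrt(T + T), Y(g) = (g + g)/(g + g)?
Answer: -68/3 + 17*sqrt(2)/3 ≈ -14.653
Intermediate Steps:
Y(g) = 1 (Y(g) = (2*g)/((2*g)) = (2*g)*(1/(2*g)) = 1)
B(T) = 4/3 - sqrt(2)*sqrt(T)/3 (B(T) = 4/3 - sqrt(T + T)/3 = 4/3 - sqrt(2)*sqrt(T)/3)
-17*B(Y(3)) = -17*(4/3 - sqrt(2)*sqrt(1)/3) = -17*(4/3 - 1/3*sqrt(2)*1) = -17*(4/3 - sqrt(2)/3) = -68/3 + 17*sqrt(2)/3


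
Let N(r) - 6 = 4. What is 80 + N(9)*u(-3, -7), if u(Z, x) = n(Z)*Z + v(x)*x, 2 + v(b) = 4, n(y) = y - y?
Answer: -60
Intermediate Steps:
N(r) = 10 (N(r) = 6 + 4 = 10)
n(y) = 0
v(b) = 2 (v(b) = -2 + 4 = 2)
u(Z, x) = 2*x (u(Z, x) = 0*Z + 2*x = 0 + 2*x = 2*x)
80 + N(9)*u(-3, -7) = 80 + 10*(2*(-7)) = 80 + 10*(-14) = 80 - 140 = -60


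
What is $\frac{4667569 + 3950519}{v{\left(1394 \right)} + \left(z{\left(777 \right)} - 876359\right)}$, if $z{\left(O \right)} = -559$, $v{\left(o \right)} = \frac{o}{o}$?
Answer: $- \frac{8618088}{876917} \approx -9.8277$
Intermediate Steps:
$v{\left(o \right)} = 1$
$\frac{4667569 + 3950519}{v{\left(1394 \right)} + \left(z{\left(777 \right)} - 876359\right)} = \frac{4667569 + 3950519}{1 - 876918} = \frac{8618088}{1 - 876918} = \frac{8618088}{-876917} = 8618088 \left(- \frac{1}{876917}\right) = - \frac{8618088}{876917}$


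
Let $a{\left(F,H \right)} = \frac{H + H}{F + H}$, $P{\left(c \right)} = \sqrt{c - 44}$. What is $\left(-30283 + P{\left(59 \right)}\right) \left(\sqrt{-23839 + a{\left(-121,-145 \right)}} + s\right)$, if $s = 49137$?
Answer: $- \frac{11 \left(30283 - \sqrt{15}\right) \left(594111 + i \sqrt{3484866}\right)}{133} \approx -1.4878 \cdot 10^{9} - 4.675 \cdot 10^{6} i$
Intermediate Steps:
$P{\left(c \right)} = \sqrt{-44 + c}$
$a{\left(F,H \right)} = \frac{2 H}{F + H}$
$\left(-30283 + P{\left(59 \right)}\right) \left(\sqrt{-23839 + a{\left(-121,-145 \right)}} + s\right) = \left(-30283 + \sqrt{-44 + 59}\right) \left(\sqrt{-23839 + 2 \left(-145\right) \frac{1}{-121 - 145}} + 49137\right) = \left(-30283 + \sqrt{15}\right) \left(\sqrt{-23839 + 2 \left(-145\right) \frac{1}{-266}} + 49137\right) = \left(-30283 + \sqrt{15}\right) \left(\sqrt{-23839 + 2 \left(-145\right) \left(- \frac{1}{266}\right)} + 49137\right) = \left(-30283 + \sqrt{15}\right) \left(\sqrt{-23839 + \frac{145}{133}} + 49137\right) = \left(-30283 + \sqrt{15}\right) \left(\sqrt{- \frac{3170442}{133}} + 49137\right) = \left(-30283 + \sqrt{15}\right) \left(\frac{11 i \sqrt{3484866}}{133} + 49137\right) = \left(-30283 + \sqrt{15}\right) \left(49137 + \frac{11 i \sqrt{3484866}}{133}\right)$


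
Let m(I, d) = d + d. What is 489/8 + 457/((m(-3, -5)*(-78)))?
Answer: 96269/1560 ≈ 61.711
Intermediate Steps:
m(I, d) = 2*d
489/8 + 457/((m(-3, -5)*(-78))) = 489/8 + 457/(((2*(-5))*(-78))) = 489*(1/8) + 457/((-10*(-78))) = 489/8 + 457/780 = 96269/1560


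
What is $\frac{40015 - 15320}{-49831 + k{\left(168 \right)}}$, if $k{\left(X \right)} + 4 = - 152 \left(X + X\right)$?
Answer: $- \frac{24695}{100907} \approx -0.24473$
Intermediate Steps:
$k{\left(X \right)} = -4 - 304 X$ ($k{\left(X \right)} = -4 - 152 \left(X + X\right) = -4 - 152 \cdot 2 X = -4 - 304 X$)
$\frac{40015 - 15320}{-49831 + k{\left(168 \right)}} = \frac{40015 - 15320}{-49831 - 51076} = \frac{24695}{-49831 - 51076} = \frac{24695}{-100907} = 24695 \left(- \frac{1}{100907}\right) = - \frac{24695}{100907}$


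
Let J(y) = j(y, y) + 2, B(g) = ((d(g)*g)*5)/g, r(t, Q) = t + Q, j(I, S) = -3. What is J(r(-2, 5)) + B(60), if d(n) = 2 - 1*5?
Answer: -16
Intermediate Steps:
d(n) = -3 (d(n) = 2 - 5 = -3)
r(t, Q) = Q + t
B(g) = -15 (B(g) = (-3*g*5)/g = (-15*g)/g = -15)
J(y) = -1 (J(y) = -3 + 2 = -1)
J(r(-2, 5)) + B(60) = -1 - 15 = -16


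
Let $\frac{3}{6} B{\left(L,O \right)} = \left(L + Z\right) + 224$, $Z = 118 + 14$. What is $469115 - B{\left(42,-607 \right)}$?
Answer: $468319$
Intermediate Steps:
$Z = 132$
$B{\left(L,O \right)} = 712 + 2 L$ ($B{\left(L,O \right)} = 2 \left(\left(L + 132\right) + 224\right) = 2 \left(\left(132 + L\right) + 224\right) = 2 \left(356 + L\right) = 712 + 2 L$)
$469115 - B{\left(42,-607 \right)} = 469115 - \left(712 + 2 \cdot 42\right) = 469115 - \left(712 + 84\right) = 469115 - 796 = 468319$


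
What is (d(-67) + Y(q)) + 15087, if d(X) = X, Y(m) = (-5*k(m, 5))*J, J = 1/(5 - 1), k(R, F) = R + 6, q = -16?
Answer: 30065/2 ≈ 15033.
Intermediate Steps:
k(R, F) = 6 + R
J = 1/4 ≈ 0.25000
Y(m) = -15/2 - 5*m/4 (Y(m) = -5*(6 + m)*(1/4) = (-30 - 5*m)*(1/4) = -15/2 - 5*m/4)
(d(-67) + Y(q)) + 15087 = (-67 + (-15/2 - 5/4*(-16))) + 15087 = (-67 + (-15/2 + 20)) + 15087 = (-67 + 25/2) + 15087 = -109/2 + 15087 = 30065/2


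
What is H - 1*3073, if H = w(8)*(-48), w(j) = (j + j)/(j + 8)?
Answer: -3121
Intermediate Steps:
w(j) = 2*j/(8 + j) (w(j) = (2*j)/(8 + j) = 2*j/(8 + j))
H = -48 (H = (2*8/(8 + 8))*(-48) = (2*8/16)*(-48) = (2*8*(1/16))*(-48) = 1*(-48) = -48)
H - 1*3073 = -48 - 1*3073 = -48 - 3073 = -3121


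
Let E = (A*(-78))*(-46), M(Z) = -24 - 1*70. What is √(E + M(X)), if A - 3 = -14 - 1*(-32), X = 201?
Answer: √75254 ≈ 274.32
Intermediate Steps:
M(Z) = -94 (M(Z) = -24 - 70 = -94)
A = 21 (A = 3 + (-14 - 1*(-32)) = 3 + (-14 + 32) = 3 + 18 = 21)
E = 75348 (E = (21*(-78))*(-46) = -1638*(-46) = 75348)
√(E + M(X)) = √(75348 - 94) = √75254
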